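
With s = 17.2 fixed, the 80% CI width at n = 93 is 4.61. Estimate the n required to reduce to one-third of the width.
n ≈ 837

CI width ∝ 1/√n
To reduce width by factor 3, need √n to grow by 3 → need 3² = 9 times as many samples.

Current: n = 93, width = 4.61
New: n = 837, width ≈ 1.53

Width reduced by factor of 4.61/1.53 = 3.01.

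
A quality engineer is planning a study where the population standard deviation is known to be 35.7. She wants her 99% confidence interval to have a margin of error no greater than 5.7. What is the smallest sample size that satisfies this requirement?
n ≥ 261

For margin E ≤ 5.7:
n ≥ (z* · σ / E)²
n ≥ (2.576 · 35.7 / 5.7)²
n ≥ 260.30

Minimum n = 261 (rounding up)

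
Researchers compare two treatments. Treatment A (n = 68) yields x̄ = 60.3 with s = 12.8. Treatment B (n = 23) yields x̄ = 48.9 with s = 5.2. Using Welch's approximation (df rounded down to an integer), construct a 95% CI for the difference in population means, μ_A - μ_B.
(7.64, 15.16)

Difference: x̄₁ - x̄₂ = 11.40
SE = √(s₁²/n₁ + s₂²/n₂) = √(12.8²/68 + 5.2²/23) = 1.8934
df = 85.99 → 85 (Welch–Satterthwaite, rounded down)
t* = 1.988

CI: 11.40 ± 1.988 · 1.8934 = 11.40 ± 3.76 = (7.64, 15.16)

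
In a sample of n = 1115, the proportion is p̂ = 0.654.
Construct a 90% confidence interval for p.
(0.631, 0.677)

Proportion CI:
SE = √(p̂(1-p̂)/n) = √(0.654 · 0.346 / 1115) = 0.01425

z* = 1.645
Margin = z* · SE = 1.645 · 0.01425 = 0.0234

CI: 0.654 ± 0.0234 = (0.631, 0.677)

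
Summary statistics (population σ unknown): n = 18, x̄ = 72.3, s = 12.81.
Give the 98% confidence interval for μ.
(64.55, 80.05)

t-interval (σ unknown):
df = n - 1 = 17
t* = 2.567 for 98% confidence

Margin of error = t* · s/√n = 2.567 · 12.81/√18 = 7.75

CI: (64.55, 80.05)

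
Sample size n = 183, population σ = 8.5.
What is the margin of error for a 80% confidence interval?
Margin of error = 0.81

Margin of error = z* · σ/√n
= 1.282 · 8.5/√183
= 1.282 · 8.5/13.5277
= 0.81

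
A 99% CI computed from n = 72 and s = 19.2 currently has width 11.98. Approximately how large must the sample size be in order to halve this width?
n ≈ 288

CI width ∝ 1/√n
To reduce width by factor 2, need √n to grow by 2 → need 2² = 4 times as many samples.

Current: n = 72, width = 11.98
New: n = 288, width ≈ 5.87

Width reduced by factor of 11.98/5.87 = 2.04.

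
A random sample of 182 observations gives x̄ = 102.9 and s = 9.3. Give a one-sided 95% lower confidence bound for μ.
μ ≥ 101.76

Lower bound (one-sided):
t* = 1.653 (one-sided for 95%)
Lower bound = x̄ - t* · s/√n = 102.9 - 1.653 · 9.3/√182 = 101.76

We are 95% confident that μ ≥ 101.76.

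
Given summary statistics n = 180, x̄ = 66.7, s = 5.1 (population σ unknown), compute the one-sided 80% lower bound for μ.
μ ≥ 66.38

Lower bound (one-sided):
t* = 0.844 (one-sided for 80%)
Lower bound = x̄ - t* · s/√n = 66.7 - 0.844 · 5.1/√180 = 66.38

We are 80% confident that μ ≥ 66.38.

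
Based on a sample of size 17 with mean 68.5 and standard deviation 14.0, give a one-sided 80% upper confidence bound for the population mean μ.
μ ≤ 71.44

Upper bound (one-sided):
t* = 0.865 (one-sided for 80%)
Upper bound = x̄ + t* · s/√n = 68.5 + 0.865 · 14.0/√17 = 71.44

We are 80% confident that μ ≤ 71.44.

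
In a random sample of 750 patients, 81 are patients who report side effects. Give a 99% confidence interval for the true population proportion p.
(0.079, 0.137)

Proportion CI:
p̂ = 81/750 = 0.10800
SE = √(p̂(1-p̂)/n) = √(0.10800 · 0.89200 / 750) = 0.01133

z* = 2.576
Margin = z* · SE = 2.576 · 0.01133 = 0.0292

CI: 0.10800 ± 0.0292 = (0.079, 0.137)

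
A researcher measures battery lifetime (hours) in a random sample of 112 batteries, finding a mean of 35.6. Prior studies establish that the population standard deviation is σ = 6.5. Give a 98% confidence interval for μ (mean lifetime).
(34.17, 37.03)

z-interval (σ known):
z* = 2.326 for 98% confidence

Margin of error = z* · σ/√n = 2.326 · 6.5/√112 = 1.43

CI: (35.6 - 1.43, 35.6 + 1.43) = (34.17, 37.03)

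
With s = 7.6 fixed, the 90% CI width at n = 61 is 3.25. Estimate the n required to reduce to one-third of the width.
n ≈ 549

CI width ∝ 1/√n
To reduce width by factor 3, need √n to grow by 3 → need 3² = 9 times as many samples.

Current: n = 61, width = 3.25
New: n = 549, width ≈ 1.07

Width reduced by factor of 3.25/1.07 = 3.04.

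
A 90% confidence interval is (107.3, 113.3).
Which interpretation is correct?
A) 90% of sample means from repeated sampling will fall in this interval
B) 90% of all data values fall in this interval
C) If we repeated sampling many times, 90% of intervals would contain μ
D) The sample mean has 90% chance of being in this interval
C

A) Wrong — coverage applies to intervals containing μ, not to future x̄ values.
B) Wrong — a CI is about the parameter μ, not individual data values.
C) Correct — this is the frequentist long-run coverage interpretation.
D) Wrong — x̄ is observed and sits in the interval by construction.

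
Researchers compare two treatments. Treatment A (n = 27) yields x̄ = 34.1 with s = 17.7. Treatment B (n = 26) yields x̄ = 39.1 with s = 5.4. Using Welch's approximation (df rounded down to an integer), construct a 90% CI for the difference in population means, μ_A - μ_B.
(-11.05, 1.05)

Difference: x̄₁ - x̄₂ = -5.00
SE = √(s₁²/n₁ + s₂²/n₂) = √(17.7²/27 + 5.4²/26) = 3.5672
df = 30.97 → 30 (Welch–Satterthwaite, rounded down)
t* = 1.697

CI: -5.00 ± 1.697 · 3.5672 = -5.00 ± 6.05 = (-11.05, 1.05)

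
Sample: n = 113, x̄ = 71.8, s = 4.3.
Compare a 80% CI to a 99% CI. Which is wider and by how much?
99% CI is wider by 1.08

df = 112
80% CI: t* = 1.289, (71.28, 72.32), width = 2 · t* · s/√n = 1.04
99% CI: t* = 2.620, (70.74, 72.86), width = 2 · t* · s/√n = 2.12

The 99% CI is wider by 2.12 - 1.04 = 1.08.
Higher confidence requires a wider interval.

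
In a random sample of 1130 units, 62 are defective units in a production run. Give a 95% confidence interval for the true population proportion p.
(0.042, 0.068)

Proportion CI:
p̂ = 62/1130 = 0.05487
SE = √(p̂(1-p̂)/n) = √(0.05487 · 0.94513 / 1130) = 0.00677

z* = 1.960
Margin = z* · SE = 1.960 · 0.00677 = 0.0133

CI: 0.05487 ± 0.0133 = (0.042, 0.068)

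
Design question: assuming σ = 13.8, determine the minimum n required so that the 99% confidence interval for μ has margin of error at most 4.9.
n ≥ 53

For margin E ≤ 4.9:
n ≥ (z* · σ / E)²
n ≥ (2.576 · 13.8 / 4.9)²
n ≥ 52.63

Minimum n = 53 (rounding up)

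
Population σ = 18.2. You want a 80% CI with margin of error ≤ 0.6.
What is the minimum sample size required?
n ≥ 1513

For margin E ≤ 0.6:
n ≥ (z* · σ / E)²
n ≥ (1.282 · 18.2 / 0.6)²
n ≥ 1512.22

Minimum n = 1513 (rounding up)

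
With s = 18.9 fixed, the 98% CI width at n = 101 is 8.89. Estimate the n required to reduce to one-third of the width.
n ≈ 909

CI width ∝ 1/√n
To reduce width by factor 3, need √n to grow by 3 → need 3² = 9 times as many samples.

Current: n = 101, width = 8.89
New: n = 909, width ≈ 2.92

Width reduced by factor of 8.89/2.92 = 3.04.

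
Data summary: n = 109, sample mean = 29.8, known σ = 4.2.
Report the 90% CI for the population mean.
(29.14, 30.46)

z-interval (σ known):
z* = 1.645 for 90% confidence

Margin of error = z* · σ/√n = 1.645 · 4.2/√109 = 0.66

CI: (29.8 - 0.66, 29.8 + 0.66) = (29.14, 30.46)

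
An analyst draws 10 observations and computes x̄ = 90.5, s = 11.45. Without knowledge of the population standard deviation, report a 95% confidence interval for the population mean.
(82.31, 98.69)

t-interval (σ unknown):
df = n - 1 = 9
t* = 2.262 for 95% confidence

Margin of error = t* · s/√n = 2.262 · 11.45/√10 = 8.19

CI: (82.31, 98.69)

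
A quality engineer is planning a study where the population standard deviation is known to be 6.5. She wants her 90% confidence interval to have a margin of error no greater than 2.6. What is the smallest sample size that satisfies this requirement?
n ≥ 17

For margin E ≤ 2.6:
n ≥ (z* · σ / E)²
n ≥ (1.645 · 6.5 / 2.6)²
n ≥ 16.91

Minimum n = 17 (rounding up)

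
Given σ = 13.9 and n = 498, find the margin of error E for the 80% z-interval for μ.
Margin of error = 0.80

Margin of error = z* · σ/√n
= 1.282 · 13.9/√498
= 1.282 · 13.9/22.3159
= 0.80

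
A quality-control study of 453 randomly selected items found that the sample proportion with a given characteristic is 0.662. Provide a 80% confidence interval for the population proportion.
(0.634, 0.690)

Proportion CI:
SE = √(p̂(1-p̂)/n) = √(0.662 · 0.338 / 453) = 0.02222

z* = 1.282
Margin = z* · SE = 1.282 · 0.02222 = 0.0285

CI: 0.662 ± 0.0285 = (0.634, 0.690)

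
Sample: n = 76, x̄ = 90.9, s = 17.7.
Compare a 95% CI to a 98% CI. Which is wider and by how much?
98% CI is wider by 1.56

df = 75
95% CI: t* = 1.992, (86.86, 94.94), width = 2 · t* · s/√n = 8.09
98% CI: t* = 2.377, (86.07, 95.73), width = 2 · t* · s/√n = 9.65

The 98% CI is wider by 9.65 - 8.09 = 1.56.
Higher confidence requires a wider interval.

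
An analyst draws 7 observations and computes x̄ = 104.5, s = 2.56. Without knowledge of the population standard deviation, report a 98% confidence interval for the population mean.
(101.46, 107.54)

t-interval (σ unknown):
df = n - 1 = 6
t* = 3.143 for 98% confidence

Margin of error = t* · s/√n = 3.143 · 2.56/√7 = 3.04

CI: (101.46, 107.54)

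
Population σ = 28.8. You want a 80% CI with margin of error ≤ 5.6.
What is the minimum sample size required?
n ≥ 44

For margin E ≤ 5.6:
n ≥ (z* · σ / E)²
n ≥ (1.282 · 28.8 / 5.6)²
n ≥ 43.47

Minimum n = 44 (rounding up)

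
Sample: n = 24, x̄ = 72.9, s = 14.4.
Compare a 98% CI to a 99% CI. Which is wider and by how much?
99% CI is wider by 1.80

df = 23
98% CI: t* = 2.500, (65.55, 80.25), width = 2 · t* · s/√n = 14.70
99% CI: t* = 2.807, (64.65, 81.15), width = 2 · t* · s/√n = 16.50

The 99% CI is wider by 16.50 - 14.70 = 1.80.
Higher confidence requires a wider interval.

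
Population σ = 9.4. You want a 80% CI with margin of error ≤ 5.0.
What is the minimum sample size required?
n ≥ 6

For margin E ≤ 5.0:
n ≥ (z* · σ / E)²
n ≥ (1.282 · 9.4 / 5.0)²
n ≥ 5.81

Minimum n = 6 (rounding up)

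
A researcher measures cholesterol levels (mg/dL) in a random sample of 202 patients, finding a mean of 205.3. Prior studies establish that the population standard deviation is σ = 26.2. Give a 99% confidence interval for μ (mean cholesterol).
(200.55, 210.05)

z-interval (σ known):
z* = 2.576 for 99% confidence

Margin of error = z* · σ/√n = 2.576 · 26.2/√202 = 4.75

CI: (205.3 - 4.75, 205.3 + 4.75) = (200.55, 210.05)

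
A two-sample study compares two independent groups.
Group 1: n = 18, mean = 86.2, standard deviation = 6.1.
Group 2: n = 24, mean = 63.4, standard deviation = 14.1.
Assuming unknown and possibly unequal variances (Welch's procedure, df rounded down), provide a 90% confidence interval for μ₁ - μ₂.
(17.36, 28.24)

Difference: x̄₁ - x̄₂ = 22.80
SE = √(s₁²/n₁ + s₂²/n₂) = √(6.1²/18 + 14.1²/24) = 3.2173
df = 33.12 → 33 (Welch–Satterthwaite, rounded down)
t* = 1.692

CI: 22.80 ± 1.692 · 3.2173 = 22.80 ± 5.44 = (17.36, 28.24)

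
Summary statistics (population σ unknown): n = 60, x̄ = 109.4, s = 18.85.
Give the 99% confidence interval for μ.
(102.92, 115.88)

t-interval (σ unknown):
df = n - 1 = 59
t* = 2.662 for 99% confidence

Margin of error = t* · s/√n = 2.662 · 18.85/√60 = 6.48

CI: (102.92, 115.88)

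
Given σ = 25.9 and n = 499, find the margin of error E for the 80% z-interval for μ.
Margin of error = 1.49

Margin of error = z* · σ/√n
= 1.282 · 25.9/√499
= 1.282 · 25.9/22.3383
= 1.49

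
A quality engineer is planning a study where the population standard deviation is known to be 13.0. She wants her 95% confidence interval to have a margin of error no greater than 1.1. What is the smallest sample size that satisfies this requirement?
n ≥ 537

For margin E ≤ 1.1:
n ≥ (z* · σ / E)²
n ≥ (1.960 · 13.0 / 1.1)²
n ≥ 536.55

Minimum n = 537 (rounding up)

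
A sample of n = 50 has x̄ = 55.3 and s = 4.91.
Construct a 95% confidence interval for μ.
(53.90, 56.70)

t-interval (σ unknown):
df = n - 1 = 49
t* = 2.010 for 95% confidence

Margin of error = t* · s/√n = 2.010 · 4.91/√50 = 1.40

CI: (53.90, 56.70)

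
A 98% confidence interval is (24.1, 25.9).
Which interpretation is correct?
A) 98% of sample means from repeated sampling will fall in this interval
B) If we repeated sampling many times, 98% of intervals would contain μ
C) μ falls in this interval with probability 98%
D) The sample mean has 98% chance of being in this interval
B

A) Wrong — coverage applies to intervals containing μ, not to future x̄ values.
B) Correct — this is the frequentist long-run coverage interpretation.
C) Wrong — μ is fixed; the randomness lives in the interval, not in μ.
D) Wrong — x̄ is observed and sits in the interval by construction.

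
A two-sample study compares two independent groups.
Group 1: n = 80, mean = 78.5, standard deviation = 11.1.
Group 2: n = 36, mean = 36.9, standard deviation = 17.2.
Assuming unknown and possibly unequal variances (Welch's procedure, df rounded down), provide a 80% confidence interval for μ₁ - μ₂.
(37.54, 45.66)

Difference: x̄₁ - x̄₂ = 41.60
SE = √(s₁²/n₁ + s₂²/n₂) = √(11.1²/80 + 17.2²/36) = 3.1238
df = 48.59 → 48 (Welch–Satterthwaite, rounded down)
t* = 1.299

CI: 41.60 ± 1.299 · 3.1238 = 41.60 ± 4.06 = (37.54, 45.66)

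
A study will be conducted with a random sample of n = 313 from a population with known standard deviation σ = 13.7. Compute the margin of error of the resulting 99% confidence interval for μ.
Margin of error = 1.99

Margin of error = z* · σ/√n
= 2.576 · 13.7/√313
= 2.576 · 13.7/17.6918
= 1.99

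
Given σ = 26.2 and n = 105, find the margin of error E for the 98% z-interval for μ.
Margin of error = 5.95

Margin of error = z* · σ/√n
= 2.326 · 26.2/√105
= 2.326 · 26.2/10.2470
= 5.95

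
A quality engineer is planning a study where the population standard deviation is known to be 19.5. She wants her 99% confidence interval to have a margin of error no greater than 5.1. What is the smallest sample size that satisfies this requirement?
n ≥ 98

For margin E ≤ 5.1:
n ≥ (z* · σ / E)²
n ≥ (2.576 · 19.5 / 5.1)²
n ≥ 97.01

Minimum n = 98 (rounding up)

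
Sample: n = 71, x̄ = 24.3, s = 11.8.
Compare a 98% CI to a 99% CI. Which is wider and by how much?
99% CI is wider by 0.75

df = 70
98% CI: t* = 2.381, (20.97, 27.63), width = 2 · t* · s/√n = 6.67
99% CI: t* = 2.648, (20.59, 28.01), width = 2 · t* · s/√n = 7.42

The 99% CI is wider by 7.42 - 6.67 = 0.75.
Higher confidence requires a wider interval.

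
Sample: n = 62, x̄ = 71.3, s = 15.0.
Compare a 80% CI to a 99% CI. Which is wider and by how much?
99% CI is wider by 5.19

df = 61
80% CI: t* = 1.296, (68.83, 73.77), width = 2 · t* · s/√n = 4.94
99% CI: t* = 2.659, (66.23, 76.37), width = 2 · t* · s/√n = 10.13

The 99% CI is wider by 10.13 - 4.94 = 5.19.
Higher confidence requires a wider interval.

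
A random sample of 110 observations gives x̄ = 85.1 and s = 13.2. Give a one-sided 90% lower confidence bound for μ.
μ ≥ 83.48

Lower bound (one-sided):
t* = 1.289 (one-sided for 90%)
Lower bound = x̄ - t* · s/√n = 85.1 - 1.289 · 13.2/√110 = 83.48

We are 90% confident that μ ≥ 83.48.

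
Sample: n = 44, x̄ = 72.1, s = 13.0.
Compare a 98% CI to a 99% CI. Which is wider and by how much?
99% CI is wider by 1.09

df = 43
98% CI: t* = 2.416, (67.37, 76.83), width = 2 · t* · s/√n = 9.47
99% CI: t* = 2.695, (66.82, 77.38), width = 2 · t* · s/√n = 10.56

The 99% CI is wider by 10.56 - 9.47 = 1.09.
Higher confidence requires a wider interval.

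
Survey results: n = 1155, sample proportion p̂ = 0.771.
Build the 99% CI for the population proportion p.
(0.739, 0.803)

Proportion CI:
SE = √(p̂(1-p̂)/n) = √(0.771 · 0.229 / 1155) = 0.01236

z* = 2.576
Margin = z* · SE = 2.576 · 0.01236 = 0.0318

CI: 0.771 ± 0.0318 = (0.739, 0.803)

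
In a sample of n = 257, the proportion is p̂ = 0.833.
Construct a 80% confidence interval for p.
(0.803, 0.863)

Proportion CI:
SE = √(p̂(1-p̂)/n) = √(0.833 · 0.167 / 257) = 0.02327

z* = 1.282
Margin = z* · SE = 1.282 · 0.02327 = 0.0298

CI: 0.833 ± 0.0298 = (0.803, 0.863)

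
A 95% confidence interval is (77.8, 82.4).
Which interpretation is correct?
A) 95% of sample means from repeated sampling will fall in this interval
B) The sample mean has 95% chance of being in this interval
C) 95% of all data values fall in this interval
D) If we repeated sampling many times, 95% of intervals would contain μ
D

A) Wrong — coverage applies to intervals containing μ, not to future x̄ values.
B) Wrong — x̄ is observed and sits in the interval by construction.
C) Wrong — a CI is about the parameter μ, not individual data values.
D) Correct — this is the frequentist long-run coverage interpretation.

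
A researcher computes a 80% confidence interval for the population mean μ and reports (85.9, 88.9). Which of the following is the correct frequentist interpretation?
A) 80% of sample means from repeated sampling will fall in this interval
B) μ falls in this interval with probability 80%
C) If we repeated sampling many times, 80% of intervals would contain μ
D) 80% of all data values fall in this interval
C

A) Wrong — coverage applies to intervals containing μ, not to future x̄ values.
B) Wrong — μ is fixed; the randomness lives in the interval, not in μ.
C) Correct — this is the frequentist long-run coverage interpretation.
D) Wrong — a CI is about the parameter μ, not individual data values.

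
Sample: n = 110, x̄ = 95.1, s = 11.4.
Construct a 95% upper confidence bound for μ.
μ ≤ 96.90

Upper bound (one-sided):
t* = 1.659 (one-sided for 95%)
Upper bound = x̄ + t* · s/√n = 95.1 + 1.659 · 11.4/√110 = 96.90

We are 95% confident that μ ≤ 96.90.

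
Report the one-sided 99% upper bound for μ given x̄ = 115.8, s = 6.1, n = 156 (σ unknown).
μ ≤ 116.95

Upper bound (one-sided):
t* = 2.351 (one-sided for 99%)
Upper bound = x̄ + t* · s/√n = 115.8 + 2.351 · 6.1/√156 = 116.95

We are 99% confident that μ ≤ 116.95.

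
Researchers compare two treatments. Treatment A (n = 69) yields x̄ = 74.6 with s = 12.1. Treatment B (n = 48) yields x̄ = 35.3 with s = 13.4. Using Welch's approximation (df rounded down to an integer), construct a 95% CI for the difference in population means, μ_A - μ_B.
(34.49, 44.11)

Difference: x̄₁ - x̄₂ = 39.30
SE = √(s₁²/n₁ + s₂²/n₂) = √(12.1²/69 + 13.4²/48) = 2.4213
df = 94.44 → 94 (Welch–Satterthwaite, rounded down)
t* = 1.986

CI: 39.30 ± 1.986 · 2.4213 = 39.30 ± 4.81 = (34.49, 44.11)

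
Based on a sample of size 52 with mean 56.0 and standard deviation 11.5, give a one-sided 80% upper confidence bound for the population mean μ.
μ ≤ 57.35

Upper bound (one-sided):
t* = 0.849 (one-sided for 80%)
Upper bound = x̄ + t* · s/√n = 56.0 + 0.849 · 11.5/√52 = 57.35

We are 80% confident that μ ≤ 57.35.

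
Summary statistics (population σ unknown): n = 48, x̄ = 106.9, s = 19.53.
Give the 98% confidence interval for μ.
(100.11, 113.69)

t-interval (σ unknown):
df = n - 1 = 47
t* = 2.408 for 98% confidence

Margin of error = t* · s/√n = 2.408 · 19.53/√48 = 6.79

CI: (100.11, 113.69)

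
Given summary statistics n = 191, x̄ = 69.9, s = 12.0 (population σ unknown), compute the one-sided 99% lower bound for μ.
μ ≥ 67.86

Lower bound (one-sided):
t* = 2.346 (one-sided for 99%)
Lower bound = x̄ - t* · s/√n = 69.9 - 2.346 · 12.0/√191 = 67.86

We are 99% confident that μ ≥ 67.86.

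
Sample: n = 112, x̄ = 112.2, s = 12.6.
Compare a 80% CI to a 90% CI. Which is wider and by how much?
90% CI is wider by 0.88

df = 111
80% CI: t* = 1.289, (110.67, 113.73), width = 2 · t* · s/√n = 3.07
90% CI: t* = 1.659, (110.22, 114.18), width = 2 · t* · s/√n = 3.95

The 90% CI is wider by 3.95 - 3.07 = 0.88.
Higher confidence requires a wider interval.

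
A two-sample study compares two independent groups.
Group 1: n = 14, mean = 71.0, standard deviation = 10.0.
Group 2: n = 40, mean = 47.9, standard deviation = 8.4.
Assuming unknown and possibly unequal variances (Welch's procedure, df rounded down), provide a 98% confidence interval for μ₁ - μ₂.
(15.52, 30.68)

Difference: x̄₁ - x̄₂ = 23.10
SE = √(s₁²/n₁ + s₂²/n₂) = √(10.0²/14 + 8.4²/40) = 2.9844
df = 19.81 → 19 (Welch–Satterthwaite, rounded down)
t* = 2.539

CI: 23.10 ± 2.539 · 2.9844 = 23.10 ± 7.58 = (15.52, 30.68)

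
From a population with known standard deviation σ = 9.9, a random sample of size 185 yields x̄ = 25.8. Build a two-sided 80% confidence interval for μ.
(24.87, 26.73)

z-interval (σ known):
z* = 1.282 for 80% confidence

Margin of error = z* · σ/√n = 1.282 · 9.9/√185 = 0.93

CI: (25.8 - 0.93, 25.8 + 0.93) = (24.87, 26.73)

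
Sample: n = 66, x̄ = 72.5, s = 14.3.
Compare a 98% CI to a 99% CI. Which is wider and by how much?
99% CI is wider by 0.94

df = 65
98% CI: t* = 2.385, (68.30, 76.70), width = 2 · t* · s/√n = 8.40
99% CI: t* = 2.654, (67.83, 77.17), width = 2 · t* · s/√n = 9.34

The 99% CI is wider by 9.34 - 8.40 = 0.94.
Higher confidence requires a wider interval.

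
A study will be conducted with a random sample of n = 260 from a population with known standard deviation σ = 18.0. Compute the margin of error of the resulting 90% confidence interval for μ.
Margin of error = 1.84

Margin of error = z* · σ/√n
= 1.645 · 18.0/√260
= 1.645 · 18.0/16.1245
= 1.84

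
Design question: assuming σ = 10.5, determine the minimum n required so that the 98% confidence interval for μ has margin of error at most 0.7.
n ≥ 1218

For margin E ≤ 0.7:
n ≥ (z* · σ / E)²
n ≥ (2.326 · 10.5 / 0.7)²
n ≥ 1217.31

Minimum n = 1218 (rounding up)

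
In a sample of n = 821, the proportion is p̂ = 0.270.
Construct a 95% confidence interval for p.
(0.240, 0.300)

Proportion CI:
SE = √(p̂(1-p̂)/n) = √(0.270 · 0.730 / 821) = 0.01549

z* = 1.960
Margin = z* · SE = 1.960 · 0.01549 = 0.0304

CI: 0.270 ± 0.0304 = (0.240, 0.300)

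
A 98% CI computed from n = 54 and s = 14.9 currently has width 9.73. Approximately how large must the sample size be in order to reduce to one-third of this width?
n ≈ 486

CI width ∝ 1/√n
To reduce width by factor 3, need √n to grow by 3 → need 3² = 9 times as many samples.

Current: n = 54, width = 9.73
New: n = 486, width ≈ 3.15

Width reduced by factor of 9.73/3.15 = 3.09.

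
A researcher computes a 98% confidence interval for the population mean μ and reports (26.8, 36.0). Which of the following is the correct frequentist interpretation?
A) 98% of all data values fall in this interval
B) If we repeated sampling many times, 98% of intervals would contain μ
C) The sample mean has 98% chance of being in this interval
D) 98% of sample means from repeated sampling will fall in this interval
B

A) Wrong — a CI is about the parameter μ, not individual data values.
B) Correct — this is the frequentist long-run coverage interpretation.
C) Wrong — x̄ is observed and sits in the interval by construction.
D) Wrong — coverage applies to intervals containing μ, not to future x̄ values.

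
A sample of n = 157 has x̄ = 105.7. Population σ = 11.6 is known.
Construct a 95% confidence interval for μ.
(103.89, 107.51)

z-interval (σ known):
z* = 1.960 for 95% confidence

Margin of error = z* · σ/√n = 1.960 · 11.6/√157 = 1.81

CI: (105.7 - 1.81, 105.7 + 1.81) = (103.89, 107.51)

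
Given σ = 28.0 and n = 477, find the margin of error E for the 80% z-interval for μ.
Margin of error = 1.64

Margin of error = z* · σ/√n
= 1.282 · 28.0/√477
= 1.282 · 28.0/21.8403
= 1.64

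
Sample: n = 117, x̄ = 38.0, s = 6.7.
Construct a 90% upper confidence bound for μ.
μ ≤ 38.80

Upper bound (one-sided):
t* = 1.289 (one-sided for 90%)
Upper bound = x̄ + t* · s/√n = 38.0 + 1.289 · 6.7/√117 = 38.80

We are 90% confident that μ ≤ 38.80.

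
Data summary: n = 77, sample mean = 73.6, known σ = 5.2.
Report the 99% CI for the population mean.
(72.07, 75.13)

z-interval (σ known):
z* = 2.576 for 99% confidence

Margin of error = z* · σ/√n = 2.576 · 5.2/√77 = 1.53

CI: (73.6 - 1.53, 73.6 + 1.53) = (72.07, 75.13)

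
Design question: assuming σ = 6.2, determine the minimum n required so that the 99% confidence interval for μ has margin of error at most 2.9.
n ≥ 31

For margin E ≤ 2.9:
n ≥ (z* · σ / E)²
n ≥ (2.576 · 6.2 / 2.9)²
n ≥ 30.33

Minimum n = 31 (rounding up)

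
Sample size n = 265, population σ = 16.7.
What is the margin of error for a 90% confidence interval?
Margin of error = 1.69

Margin of error = z* · σ/√n
= 1.645 · 16.7/√265
= 1.645 · 16.7/16.2788
= 1.69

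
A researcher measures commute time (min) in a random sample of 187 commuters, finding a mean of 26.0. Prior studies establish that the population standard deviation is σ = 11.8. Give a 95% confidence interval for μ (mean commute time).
(24.31, 27.69)

z-interval (σ known):
z* = 1.960 for 95% confidence

Margin of error = z* · σ/√n = 1.960 · 11.8/√187 = 1.69

CI: (26.0 - 1.69, 26.0 + 1.69) = (24.31, 27.69)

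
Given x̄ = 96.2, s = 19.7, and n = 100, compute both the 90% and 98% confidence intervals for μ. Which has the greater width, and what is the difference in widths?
98% CI is wider by 2.78

df = 99
90% CI: t* = 1.660, (92.93, 99.47), width = 2 · t* · s/√n = 6.54
98% CI: t* = 2.365, (91.54, 100.86), width = 2 · t* · s/√n = 9.32

The 98% CI is wider by 9.32 - 6.54 = 2.78.
Higher confidence requires a wider interval.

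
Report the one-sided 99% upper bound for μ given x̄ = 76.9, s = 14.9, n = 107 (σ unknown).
μ ≤ 80.30

Upper bound (one-sided):
t* = 2.362 (one-sided for 99%)
Upper bound = x̄ + t* · s/√n = 76.9 + 2.362 · 14.9/√107 = 80.30

We are 99% confident that μ ≤ 80.30.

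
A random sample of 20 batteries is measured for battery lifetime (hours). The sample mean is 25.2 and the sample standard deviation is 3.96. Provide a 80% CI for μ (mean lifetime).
(24.02, 26.38)

t-interval (σ unknown):
df = n - 1 = 19
t* = 1.328 for 80% confidence

Margin of error = t* · s/√n = 1.328 · 3.96/√20 = 1.18

CI: (24.02, 26.38)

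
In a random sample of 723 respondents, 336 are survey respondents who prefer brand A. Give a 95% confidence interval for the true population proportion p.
(0.428, 0.501)

Proportion CI:
p̂ = 336/723 = 0.46473
SE = √(p̂(1-p̂)/n) = √(0.46473 · 0.53527 / 723) = 0.01855

z* = 1.960
Margin = z* · SE = 1.960 · 0.01855 = 0.0364

CI: 0.46473 ± 0.0364 = (0.428, 0.501)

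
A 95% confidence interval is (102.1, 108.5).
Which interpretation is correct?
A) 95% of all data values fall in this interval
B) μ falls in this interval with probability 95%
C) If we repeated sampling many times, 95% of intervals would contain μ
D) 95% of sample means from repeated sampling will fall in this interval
C

A) Wrong — a CI is about the parameter μ, not individual data values.
B) Wrong — μ is fixed; the randomness lives in the interval, not in μ.
C) Correct — this is the frequentist long-run coverage interpretation.
D) Wrong — coverage applies to intervals containing μ, not to future x̄ values.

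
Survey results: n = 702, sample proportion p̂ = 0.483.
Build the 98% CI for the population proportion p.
(0.439, 0.527)

Proportion CI:
SE = √(p̂(1-p̂)/n) = √(0.483 · 0.517 / 702) = 0.01886

z* = 2.326
Margin = z* · SE = 2.326 · 0.01886 = 0.0439

CI: 0.483 ± 0.0439 = (0.439, 0.527)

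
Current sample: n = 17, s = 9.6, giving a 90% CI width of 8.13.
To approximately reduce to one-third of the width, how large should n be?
n ≈ 153

CI width ∝ 1/√n
To reduce width by factor 3, need √n to grow by 3 → need 3² = 9 times as many samples.

Current: n = 17, width = 8.13
New: n = 153, width ≈ 2.57

Width reduced by factor of 8.13/2.57 = 3.16.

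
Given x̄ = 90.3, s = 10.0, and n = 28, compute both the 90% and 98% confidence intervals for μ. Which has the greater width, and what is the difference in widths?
98% CI is wider by 2.91

df = 27
90% CI: t* = 1.703, (87.08, 93.52), width = 2 · t* · s/√n = 6.44
98% CI: t* = 2.473, (85.63, 94.97), width = 2 · t* · s/√n = 9.35

The 98% CI is wider by 9.35 - 6.44 = 2.91.
Higher confidence requires a wider interval.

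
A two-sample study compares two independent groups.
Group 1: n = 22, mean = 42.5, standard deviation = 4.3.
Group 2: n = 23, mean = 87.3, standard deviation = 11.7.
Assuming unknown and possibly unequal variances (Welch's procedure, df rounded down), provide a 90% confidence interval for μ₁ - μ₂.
(-49.23, -40.37)

Difference: x̄₁ - x̄₂ = -44.80
SE = √(s₁²/n₁ + s₂²/n₂) = √(4.3²/22 + 11.7²/23) = 2.6062
df = 28.07 → 28 (Welch–Satterthwaite, rounded down)
t* = 1.701

CI: -44.80 ± 1.701 · 2.6062 = -44.80 ± 4.43 = (-49.23, -40.37)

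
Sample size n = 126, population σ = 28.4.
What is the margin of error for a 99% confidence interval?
Margin of error = 6.52

Margin of error = z* · σ/√n
= 2.576 · 28.4/√126
= 2.576 · 28.4/11.2250
= 6.52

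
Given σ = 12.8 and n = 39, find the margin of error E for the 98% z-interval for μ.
Margin of error = 4.77

Margin of error = z* · σ/√n
= 2.326 · 12.8/√39
= 2.326 · 12.8/6.2450
= 4.77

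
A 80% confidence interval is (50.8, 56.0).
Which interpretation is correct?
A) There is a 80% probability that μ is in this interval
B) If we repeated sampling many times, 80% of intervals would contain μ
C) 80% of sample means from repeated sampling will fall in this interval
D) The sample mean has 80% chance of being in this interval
B

A) Wrong — μ is fixed; the randomness lives in the interval, not in μ.
B) Correct — this is the frequentist long-run coverage interpretation.
C) Wrong — coverage applies to intervals containing μ, not to future x̄ values.
D) Wrong — x̄ is observed and sits in the interval by construction.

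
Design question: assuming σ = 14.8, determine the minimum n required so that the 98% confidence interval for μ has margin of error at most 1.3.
n ≥ 702

For margin E ≤ 1.3:
n ≥ (z* · σ / E)²
n ≥ (2.326 · 14.8 / 1.3)²
n ≥ 701.22

Minimum n = 702 (rounding up)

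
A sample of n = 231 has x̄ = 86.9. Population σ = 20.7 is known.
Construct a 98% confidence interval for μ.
(83.73, 90.07)

z-interval (σ known):
z* = 2.326 for 98% confidence

Margin of error = z* · σ/√n = 2.326 · 20.7/√231 = 3.17

CI: (86.9 - 3.17, 86.9 + 3.17) = (83.73, 90.07)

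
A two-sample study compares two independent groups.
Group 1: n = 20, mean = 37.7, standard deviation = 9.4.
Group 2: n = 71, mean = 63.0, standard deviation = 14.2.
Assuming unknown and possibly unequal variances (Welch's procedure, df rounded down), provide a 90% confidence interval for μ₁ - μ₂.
(-29.82, -20.78)

Difference: x̄₁ - x̄₂ = -25.30
SE = √(s₁²/n₁ + s₂²/n₂) = √(9.4²/20 + 14.2²/71) = 2.6941
df = 46.11 → 46 (Welch–Satterthwaite, rounded down)
t* = 1.679

CI: -25.30 ± 1.679 · 2.6941 = -25.30 ± 4.52 = (-29.82, -20.78)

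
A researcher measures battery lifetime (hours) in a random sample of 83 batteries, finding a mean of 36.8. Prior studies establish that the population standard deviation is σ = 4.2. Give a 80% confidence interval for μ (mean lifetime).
(36.21, 37.39)

z-interval (σ known):
z* = 1.282 for 80% confidence

Margin of error = z* · σ/√n = 1.282 · 4.2/√83 = 0.59

CI: (36.8 - 0.59, 36.8 + 0.59) = (36.21, 37.39)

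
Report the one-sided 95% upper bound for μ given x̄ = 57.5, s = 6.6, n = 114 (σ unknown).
μ ≤ 58.52

Upper bound (one-sided):
t* = 1.658 (one-sided for 95%)
Upper bound = x̄ + t* · s/√n = 57.5 + 1.658 · 6.6/√114 = 58.52

We are 95% confident that μ ≤ 58.52.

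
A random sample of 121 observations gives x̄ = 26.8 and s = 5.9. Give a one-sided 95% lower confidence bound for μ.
μ ≥ 25.91

Lower bound (one-sided):
t* = 1.658 (one-sided for 95%)
Lower bound = x̄ - t* · s/√n = 26.8 - 1.658 · 5.9/√121 = 25.91

We are 95% confident that μ ≥ 25.91.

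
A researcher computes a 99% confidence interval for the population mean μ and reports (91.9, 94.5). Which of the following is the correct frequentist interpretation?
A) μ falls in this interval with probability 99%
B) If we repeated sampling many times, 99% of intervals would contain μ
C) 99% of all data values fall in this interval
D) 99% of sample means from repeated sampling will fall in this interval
B

A) Wrong — μ is fixed; the randomness lives in the interval, not in μ.
B) Correct — this is the frequentist long-run coverage interpretation.
C) Wrong — a CI is about the parameter μ, not individual data values.
D) Wrong — coverage applies to intervals containing μ, not to future x̄ values.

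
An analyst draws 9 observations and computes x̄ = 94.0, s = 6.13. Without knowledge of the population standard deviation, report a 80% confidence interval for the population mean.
(91.15, 96.85)

t-interval (σ unknown):
df = n - 1 = 8
t* = 1.397 for 80% confidence

Margin of error = t* · s/√n = 1.397 · 6.13/√9 = 2.85

CI: (91.15, 96.85)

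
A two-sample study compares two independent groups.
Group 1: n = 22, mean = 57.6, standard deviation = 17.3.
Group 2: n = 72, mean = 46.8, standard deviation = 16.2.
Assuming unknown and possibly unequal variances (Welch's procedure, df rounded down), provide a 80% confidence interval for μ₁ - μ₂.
(5.37, 16.23)

Difference: x̄₁ - x̄₂ = 10.80
SE = √(s₁²/n₁ + s₂²/n₂) = √(17.3²/22 + 16.2²/72) = 4.1532
df = 33.06 → 33 (Welch–Satterthwaite, rounded down)
t* = 1.308

CI: 10.80 ± 1.308 · 4.1532 = 10.80 ± 5.43 = (5.37, 16.23)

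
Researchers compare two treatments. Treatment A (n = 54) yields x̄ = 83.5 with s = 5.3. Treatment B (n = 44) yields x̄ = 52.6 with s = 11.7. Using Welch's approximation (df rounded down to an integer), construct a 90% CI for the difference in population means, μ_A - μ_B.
(27.71, 34.09)

Difference: x̄₁ - x̄₂ = 30.90
SE = √(s₁²/n₁ + s₂²/n₂) = √(5.3²/54 + 11.7²/44) = 1.9056
df = 57.28 → 57 (Welch–Satterthwaite, rounded down)
t* = 1.672

CI: 30.90 ± 1.672 · 1.9056 = 30.90 ± 3.19 = (27.71, 34.09)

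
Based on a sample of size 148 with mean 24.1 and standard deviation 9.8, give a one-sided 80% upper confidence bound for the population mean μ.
μ ≤ 24.78

Upper bound (one-sided):
t* = 0.844 (one-sided for 80%)
Upper bound = x̄ + t* · s/√n = 24.1 + 0.844 · 9.8/√148 = 24.78

We are 80% confident that μ ≤ 24.78.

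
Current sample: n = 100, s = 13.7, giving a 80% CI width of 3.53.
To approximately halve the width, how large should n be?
n ≈ 400

CI width ∝ 1/√n
To reduce width by factor 2, need √n to grow by 2 → need 2² = 4 times as many samples.

Current: n = 100, width = 3.53
New: n = 400, width ≈ 1.76

Width reduced by factor of 3.53/1.76 = 2.01.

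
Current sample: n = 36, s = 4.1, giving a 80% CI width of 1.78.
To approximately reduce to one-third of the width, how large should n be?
n ≈ 324

CI width ∝ 1/√n
To reduce width by factor 3, need √n to grow by 3 → need 3² = 9 times as many samples.

Current: n = 36, width = 1.78
New: n = 324, width ≈ 0.58

Width reduced by factor of 1.78/0.58 = 3.07.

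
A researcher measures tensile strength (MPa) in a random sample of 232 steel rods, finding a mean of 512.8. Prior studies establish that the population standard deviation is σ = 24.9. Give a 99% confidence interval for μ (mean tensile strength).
(508.59, 517.01)

z-interval (σ known):
z* = 2.576 for 99% confidence

Margin of error = z* · σ/√n = 2.576 · 24.9/√232 = 4.21

CI: (512.8 - 4.21, 512.8 + 4.21) = (508.59, 517.01)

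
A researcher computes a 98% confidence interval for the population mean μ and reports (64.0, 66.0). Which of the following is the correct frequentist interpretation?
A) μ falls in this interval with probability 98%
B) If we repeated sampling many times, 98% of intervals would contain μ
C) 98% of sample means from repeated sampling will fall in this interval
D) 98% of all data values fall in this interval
B

A) Wrong — μ is fixed; the randomness lives in the interval, not in μ.
B) Correct — this is the frequentist long-run coverage interpretation.
C) Wrong — coverage applies to intervals containing μ, not to future x̄ values.
D) Wrong — a CI is about the parameter μ, not individual data values.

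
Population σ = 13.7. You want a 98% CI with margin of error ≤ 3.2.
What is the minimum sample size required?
n ≥ 100

For margin E ≤ 3.2:
n ≥ (z* · σ / E)²
n ≥ (2.326 · 13.7 / 3.2)²
n ≥ 99.17

Minimum n = 100 (rounding up)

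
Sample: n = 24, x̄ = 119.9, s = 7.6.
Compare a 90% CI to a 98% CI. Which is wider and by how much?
98% CI is wider by 2.44

df = 23
90% CI: t* = 1.714, (117.24, 122.56), width = 2 · t* · s/√n = 5.32
98% CI: t* = 2.500, (116.02, 123.78), width = 2 · t* · s/√n = 7.76

The 98% CI is wider by 7.76 - 5.32 = 2.44.
Higher confidence requires a wider interval.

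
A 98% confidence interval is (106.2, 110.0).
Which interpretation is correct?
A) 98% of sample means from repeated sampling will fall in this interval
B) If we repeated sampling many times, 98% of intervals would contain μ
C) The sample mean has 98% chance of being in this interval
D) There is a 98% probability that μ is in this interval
B

A) Wrong — coverage applies to intervals containing μ, not to future x̄ values.
B) Correct — this is the frequentist long-run coverage interpretation.
C) Wrong — x̄ is observed and sits in the interval by construction.
D) Wrong — μ is fixed; the randomness lives in the interval, not in μ.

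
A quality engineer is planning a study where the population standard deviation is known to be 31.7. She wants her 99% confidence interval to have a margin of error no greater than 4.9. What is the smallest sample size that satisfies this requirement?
n ≥ 278

For margin E ≤ 4.9:
n ≥ (z* · σ / E)²
n ≥ (2.576 · 31.7 / 4.9)²
n ≥ 277.73

Minimum n = 278 (rounding up)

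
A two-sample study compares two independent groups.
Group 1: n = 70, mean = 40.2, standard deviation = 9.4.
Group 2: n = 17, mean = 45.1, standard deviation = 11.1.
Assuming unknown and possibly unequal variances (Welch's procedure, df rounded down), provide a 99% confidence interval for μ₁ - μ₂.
(-13.16, 3.36)

Difference: x̄₁ - x̄₂ = -4.90
SE = √(s₁²/n₁ + s₂²/n₂) = √(9.4²/70 + 11.1²/17) = 2.9172
df = 21.90 → 21 (Welch–Satterthwaite, rounded down)
t* = 2.831

CI: -4.90 ± 2.831 · 2.9172 = -4.90 ± 8.26 = (-13.16, 3.36)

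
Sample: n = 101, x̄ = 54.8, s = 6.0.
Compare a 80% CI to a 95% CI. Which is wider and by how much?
95% CI is wider by 0.83

df = 100
80% CI: t* = 1.290, (54.03, 55.57), width = 2 · t* · s/√n = 1.54
95% CI: t* = 1.984, (53.62, 55.98), width = 2 · t* · s/√n = 2.37

The 95% CI is wider by 2.37 - 1.54 = 0.83.
Higher confidence requires a wider interval.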